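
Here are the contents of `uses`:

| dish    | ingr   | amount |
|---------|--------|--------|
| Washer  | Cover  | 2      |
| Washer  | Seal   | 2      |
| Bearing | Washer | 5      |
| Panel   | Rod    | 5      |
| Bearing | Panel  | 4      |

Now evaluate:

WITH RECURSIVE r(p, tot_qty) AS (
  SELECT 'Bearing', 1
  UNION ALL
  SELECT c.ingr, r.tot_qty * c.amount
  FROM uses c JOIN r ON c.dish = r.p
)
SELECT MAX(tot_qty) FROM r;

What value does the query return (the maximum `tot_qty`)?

Base: (Bearing, tot_qty=1).
Iteration 1: components of {Bearing} -> Panel = 1*4 = 4, Washer = 1*5 = 5.
Iteration 2: components of {Panel,Washer} -> Cover = 5*2 = 10, Rod = 4*5 = 20, Seal = 5*2 = 10.
Iteration 3: no further components; recursion stops.
tot_qty values: 1, 5, 4, 10, 10, 20; the maximum is 20.

20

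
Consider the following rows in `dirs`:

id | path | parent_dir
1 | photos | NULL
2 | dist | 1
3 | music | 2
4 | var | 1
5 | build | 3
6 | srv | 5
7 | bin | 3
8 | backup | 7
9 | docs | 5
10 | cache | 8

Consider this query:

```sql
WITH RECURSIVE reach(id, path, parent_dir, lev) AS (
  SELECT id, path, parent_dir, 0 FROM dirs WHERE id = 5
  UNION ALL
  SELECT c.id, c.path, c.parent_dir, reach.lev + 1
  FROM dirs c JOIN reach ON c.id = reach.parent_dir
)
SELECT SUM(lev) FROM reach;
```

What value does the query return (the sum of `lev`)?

6

Base: id=5 (build), parent_dir=3, lev 0.
Iteration 1: join on id=3 -> music (id 3, parent_dir=2, lev 1).
Iteration 2: join on id=2 -> dist (id 2, parent_dir=1, lev 2).
Iteration 3: join on id=1 -> photos (id 1, parent_dir=NULL, lev 3).
Iteration 4: parent_dir is NULL; no match; recursion stops.
SUM(lev) = 0 + 1 + 2 + 3 = 6.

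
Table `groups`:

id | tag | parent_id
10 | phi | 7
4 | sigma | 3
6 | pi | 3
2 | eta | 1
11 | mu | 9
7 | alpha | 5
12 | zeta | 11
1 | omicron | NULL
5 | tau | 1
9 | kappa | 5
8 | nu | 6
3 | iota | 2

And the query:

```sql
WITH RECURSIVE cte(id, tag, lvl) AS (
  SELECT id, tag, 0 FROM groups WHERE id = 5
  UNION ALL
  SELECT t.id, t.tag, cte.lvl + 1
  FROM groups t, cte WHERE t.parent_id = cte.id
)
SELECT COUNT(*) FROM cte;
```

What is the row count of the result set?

Base: id=5 (tau) at lvl 0.
Iteration 1: rows with parent_id in {5} -> alpha (id 7, lvl 1), kappa (id 9, lvl 1).
Iteration 2: rows with parent_id in {7,9} -> phi (id 10, lvl 2), mu (id 11, lvl 2).
Iteration 3: rows with parent_id in {10,11} -> zeta (id 12, lvl 3).
Iteration 4: no rows with parent_id in {12}; recursion stops.
Total rows emitted: 6.

6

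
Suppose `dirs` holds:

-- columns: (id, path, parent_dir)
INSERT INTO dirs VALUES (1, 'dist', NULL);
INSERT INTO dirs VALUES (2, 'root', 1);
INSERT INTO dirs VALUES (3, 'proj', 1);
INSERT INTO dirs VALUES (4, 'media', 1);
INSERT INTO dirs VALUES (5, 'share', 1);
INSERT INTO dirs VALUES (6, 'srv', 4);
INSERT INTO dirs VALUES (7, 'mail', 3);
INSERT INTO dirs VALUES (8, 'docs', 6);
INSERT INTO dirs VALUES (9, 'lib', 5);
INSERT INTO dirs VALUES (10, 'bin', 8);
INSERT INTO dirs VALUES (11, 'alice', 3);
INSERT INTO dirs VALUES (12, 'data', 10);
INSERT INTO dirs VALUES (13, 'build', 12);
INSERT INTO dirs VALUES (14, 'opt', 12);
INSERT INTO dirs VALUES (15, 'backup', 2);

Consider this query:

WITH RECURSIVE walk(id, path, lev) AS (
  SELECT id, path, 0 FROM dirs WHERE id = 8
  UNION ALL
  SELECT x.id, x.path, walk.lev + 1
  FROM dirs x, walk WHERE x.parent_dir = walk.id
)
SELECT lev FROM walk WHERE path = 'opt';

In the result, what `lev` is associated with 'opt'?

3

Base: id=8 (docs) at lev 0.
Iteration 1: rows with parent_dir in {8} -> bin (id 10, lev 1).
Iteration 2: rows with parent_dir in {10} -> data (id 12, lev 2).
Iteration 3: rows with parent_dir in {12} -> build (id 13, lev 3), opt (id 14, lev 3).
Iteration 4: no rows with parent_dir in {13,14}; recursion stops.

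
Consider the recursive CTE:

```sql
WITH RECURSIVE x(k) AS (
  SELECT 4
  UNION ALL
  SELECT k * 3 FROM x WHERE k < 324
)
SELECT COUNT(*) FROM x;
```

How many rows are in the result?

Base: k=4.
Iteration 1: 4 < 324 holds -> k = 4 * 3 = 12.
Iteration 2: 12 < 324 holds -> k = 12 * 3 = 36.
Iteration 3: 36 < 324 holds -> k = 36 * 3 = 108.
Iteration 4: 108 < 324 holds -> k = 108 * 3 = 324.
Iteration 5: 324 < 324 fails; recursion stops.
Total rows emitted: 5.

5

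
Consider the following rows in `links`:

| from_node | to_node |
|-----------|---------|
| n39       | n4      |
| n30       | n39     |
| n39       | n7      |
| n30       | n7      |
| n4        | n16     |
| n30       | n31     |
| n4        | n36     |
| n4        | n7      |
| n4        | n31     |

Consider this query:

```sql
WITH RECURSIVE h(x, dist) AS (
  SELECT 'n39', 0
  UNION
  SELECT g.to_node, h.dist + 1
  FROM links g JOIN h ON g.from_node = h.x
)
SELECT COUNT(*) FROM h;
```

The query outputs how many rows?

7

Base: (n39, dist=0).
Iteration 1: edges from {n39} -> (n4, dist=1), (n7, dist=1).
Iteration 2: edges from {n4,n7} -> (n16, dist=2), (n31, dist=2), (n36, dist=2), (n7, dist=2).
Iteration 3: no outgoing edges from {n16,n31,n36,n7}; recursion stops.
Total rows emitted: 7.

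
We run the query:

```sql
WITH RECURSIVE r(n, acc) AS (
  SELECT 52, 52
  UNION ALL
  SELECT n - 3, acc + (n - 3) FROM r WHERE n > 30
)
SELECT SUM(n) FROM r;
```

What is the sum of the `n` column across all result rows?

Base: n=52, acc=52.
Iteration 1: 52 > 30 holds -> n = 52 - 3 = 49, acc = 52 + 49 = 101.
Iteration 2: 49 > 30 holds -> n = 49 - 3 = 46, acc = 101 + 46 = 147.
Iteration 3: 46 > 30 holds -> n = 46 - 3 = 43, acc = 147 + 43 = 190.
Iteration 4: 43 > 30 holds -> n = 43 - 3 = 40, acc = 190 + 40 = 230.
Iteration 5: 40 > 30 holds -> n = 40 - 3 = 37, acc = 230 + 37 = 267.
Iteration 6: 37 > 30 holds -> n = 37 - 3 = 34, acc = 267 + 34 = 301.
Iteration 7: 34 > 30 holds -> n = 34 - 3 = 31, acc = 301 + 31 = 332.
Iteration 8: 31 > 30 holds -> n = 31 - 3 = 28, acc = 332 + 28 = 360.
Iteration 9: 28 > 30 fails; recursion stops.
SUM(n) = 52 + 49 + 46 + 43 + 40 + 37 + 34 + 31 + 28 = 360.

360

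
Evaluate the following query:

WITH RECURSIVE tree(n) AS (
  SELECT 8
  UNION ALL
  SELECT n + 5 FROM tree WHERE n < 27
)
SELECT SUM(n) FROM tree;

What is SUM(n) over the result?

90

Base: n=8.
Iteration 1: 8 < 27 holds -> n = 8 + 5 = 13.
Iteration 2: 13 < 27 holds -> n = 13 + 5 = 18.
Iteration 3: 18 < 27 holds -> n = 18 + 5 = 23.
Iteration 4: 23 < 27 holds -> n = 23 + 5 = 28.
Iteration 5: 28 < 27 fails; recursion stops.
SUM(n) = 8 + 13 + 18 + 23 + 28 = 90.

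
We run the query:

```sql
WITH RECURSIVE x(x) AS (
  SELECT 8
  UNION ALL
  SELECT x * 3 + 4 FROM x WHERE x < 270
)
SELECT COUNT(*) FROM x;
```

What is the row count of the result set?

Base: x=8.
Iteration 1: 8 < 270 holds -> x = 8 * 3 + 4 = 28.
Iteration 2: 28 < 270 holds -> x = 28 * 3 + 4 = 88.
Iteration 3: 88 < 270 holds -> x = 88 * 3 + 4 = 268.
Iteration 4: 268 < 270 holds -> x = 268 * 3 + 4 = 808.
Iteration 5: 808 < 270 fails; recursion stops.
Total rows emitted: 5.

5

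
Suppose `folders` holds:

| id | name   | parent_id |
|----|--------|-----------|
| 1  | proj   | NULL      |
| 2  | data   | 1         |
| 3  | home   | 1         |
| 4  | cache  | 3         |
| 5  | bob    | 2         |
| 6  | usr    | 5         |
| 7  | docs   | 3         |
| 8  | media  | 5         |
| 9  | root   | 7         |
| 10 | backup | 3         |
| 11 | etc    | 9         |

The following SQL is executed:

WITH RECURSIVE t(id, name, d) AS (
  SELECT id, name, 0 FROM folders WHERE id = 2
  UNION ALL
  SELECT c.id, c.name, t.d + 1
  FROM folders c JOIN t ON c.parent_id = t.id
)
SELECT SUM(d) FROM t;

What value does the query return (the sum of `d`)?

Base: id=2 (data) at d 0.
Iteration 1: rows with parent_id in {2} -> bob (id 5, d 1).
Iteration 2: rows with parent_id in {5} -> usr (id 6, d 2), media (id 8, d 2).
Iteration 3: no rows with parent_id in {6,8}; recursion stops.
SUM(d) = 0 + 1 + 2 + 2 = 5.

5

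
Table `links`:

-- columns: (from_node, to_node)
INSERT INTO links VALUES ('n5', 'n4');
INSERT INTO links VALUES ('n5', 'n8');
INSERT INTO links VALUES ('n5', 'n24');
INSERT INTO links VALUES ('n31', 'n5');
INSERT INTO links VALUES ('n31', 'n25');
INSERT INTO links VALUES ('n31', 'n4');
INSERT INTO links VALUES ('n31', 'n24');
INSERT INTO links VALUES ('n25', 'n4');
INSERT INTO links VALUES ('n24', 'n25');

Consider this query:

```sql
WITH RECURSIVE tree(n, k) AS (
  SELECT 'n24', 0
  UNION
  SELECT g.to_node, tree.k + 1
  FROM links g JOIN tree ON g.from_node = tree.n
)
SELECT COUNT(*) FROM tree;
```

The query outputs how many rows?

Base: (n24, k=0).
Iteration 1: edges from {n24} -> (n25, k=1).
Iteration 2: edges from {n25} -> (n4, k=2).
Iteration 3: no outgoing edges from {n4}; recursion stops.
Total rows emitted: 3.

3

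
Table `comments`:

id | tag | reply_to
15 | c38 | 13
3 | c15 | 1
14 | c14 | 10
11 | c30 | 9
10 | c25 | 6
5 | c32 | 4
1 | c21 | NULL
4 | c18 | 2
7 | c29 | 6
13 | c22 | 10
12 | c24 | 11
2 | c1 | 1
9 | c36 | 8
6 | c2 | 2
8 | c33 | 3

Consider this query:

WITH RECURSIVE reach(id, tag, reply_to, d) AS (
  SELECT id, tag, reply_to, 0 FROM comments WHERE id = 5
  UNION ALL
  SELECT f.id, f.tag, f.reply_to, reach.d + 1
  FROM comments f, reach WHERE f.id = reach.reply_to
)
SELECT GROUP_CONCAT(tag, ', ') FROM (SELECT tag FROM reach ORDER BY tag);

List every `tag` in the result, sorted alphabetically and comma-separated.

c1, c18, c21, c32

Base: id=5 (c32), reply_to=4, d 0.
Iteration 1: join on id=4 -> c18 (id 4, reply_to=2, d 1).
Iteration 2: join on id=2 -> c1 (id 2, reply_to=1, d 2).
Iteration 3: join on id=1 -> c21 (id 1, reply_to=NULL, d 3).
Iteration 4: reply_to is NULL; no match; recursion stops.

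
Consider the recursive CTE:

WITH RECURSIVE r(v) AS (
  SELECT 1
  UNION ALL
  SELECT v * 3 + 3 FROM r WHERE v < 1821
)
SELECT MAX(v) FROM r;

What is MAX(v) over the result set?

Base: v=1.
Iteration 1: 1 < 1821 holds -> v = 1 * 3 + 3 = 6.
Iteration 2: 6 < 1821 holds -> v = 6 * 3 + 3 = 21.
Iteration 3: 21 < 1821 holds -> v = 21 * 3 + 3 = 66.
Iteration 4: 66 < 1821 holds -> v = 66 * 3 + 3 = 201.
Iteration 5: 201 < 1821 holds -> v = 201 * 3 + 3 = 606.
Iteration 6: 606 < 1821 holds -> v = 606 * 3 + 3 = 1821.
Iteration 7: 1821 < 1821 fails; recursion stops.
v values: 1, 6, 21, 66, 201, 606, 1821; the maximum is 1821.

1821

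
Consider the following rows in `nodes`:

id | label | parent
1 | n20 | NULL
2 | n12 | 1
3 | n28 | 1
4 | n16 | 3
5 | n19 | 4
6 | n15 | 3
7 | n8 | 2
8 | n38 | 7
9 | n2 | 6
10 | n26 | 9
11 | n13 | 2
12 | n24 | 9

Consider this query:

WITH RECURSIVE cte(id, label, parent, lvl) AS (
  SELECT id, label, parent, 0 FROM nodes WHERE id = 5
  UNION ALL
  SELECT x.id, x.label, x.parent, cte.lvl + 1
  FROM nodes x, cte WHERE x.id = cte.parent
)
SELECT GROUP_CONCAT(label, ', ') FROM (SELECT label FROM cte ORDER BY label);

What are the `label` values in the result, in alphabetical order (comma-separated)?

Base: id=5 (n19), parent=4, lvl 0.
Iteration 1: join on id=4 -> n16 (id 4, parent=3, lvl 1).
Iteration 2: join on id=3 -> n28 (id 3, parent=1, lvl 2).
Iteration 3: join on id=1 -> n20 (id 1, parent=NULL, lvl 3).
Iteration 4: parent is NULL; no match; recursion stops.

n16, n19, n20, n28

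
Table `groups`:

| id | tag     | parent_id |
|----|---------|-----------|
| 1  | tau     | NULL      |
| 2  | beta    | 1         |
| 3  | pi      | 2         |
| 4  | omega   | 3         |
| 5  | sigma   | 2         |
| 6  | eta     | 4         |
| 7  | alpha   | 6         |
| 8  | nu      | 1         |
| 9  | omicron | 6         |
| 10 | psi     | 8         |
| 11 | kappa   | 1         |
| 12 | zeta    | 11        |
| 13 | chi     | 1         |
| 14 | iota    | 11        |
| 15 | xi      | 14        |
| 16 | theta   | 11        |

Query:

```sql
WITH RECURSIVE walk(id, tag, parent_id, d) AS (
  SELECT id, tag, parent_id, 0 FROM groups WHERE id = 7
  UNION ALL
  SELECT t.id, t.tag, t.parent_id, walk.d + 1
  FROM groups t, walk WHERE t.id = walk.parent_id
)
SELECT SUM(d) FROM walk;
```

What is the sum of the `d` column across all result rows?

15

Base: id=7 (alpha), parent_id=6, d 0.
Iteration 1: join on id=6 -> eta (id 6, parent_id=4, d 1).
Iteration 2: join on id=4 -> omega (id 4, parent_id=3, d 2).
Iteration 3: join on id=3 -> pi (id 3, parent_id=2, d 3).
Iteration 4: join on id=2 -> beta (id 2, parent_id=1, d 4).
Iteration 5: join on id=1 -> tau (id 1, parent_id=NULL, d 5).
Iteration 6: parent_id is NULL; no match; recursion stops.
SUM(d) = 0 + 1 + 2 + 3 + 4 + 5 = 15.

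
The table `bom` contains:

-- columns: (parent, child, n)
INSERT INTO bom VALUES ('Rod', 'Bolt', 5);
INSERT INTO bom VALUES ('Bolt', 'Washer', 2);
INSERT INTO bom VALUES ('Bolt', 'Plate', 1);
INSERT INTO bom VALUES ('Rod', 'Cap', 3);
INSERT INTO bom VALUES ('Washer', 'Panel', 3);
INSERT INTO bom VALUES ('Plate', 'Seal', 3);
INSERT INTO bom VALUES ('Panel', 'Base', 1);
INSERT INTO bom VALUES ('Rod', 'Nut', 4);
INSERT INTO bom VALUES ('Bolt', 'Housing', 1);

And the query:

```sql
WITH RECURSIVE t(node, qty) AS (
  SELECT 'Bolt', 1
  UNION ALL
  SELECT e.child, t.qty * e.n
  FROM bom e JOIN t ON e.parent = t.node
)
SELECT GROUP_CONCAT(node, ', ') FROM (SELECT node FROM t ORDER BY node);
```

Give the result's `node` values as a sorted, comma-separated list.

Base: (Bolt, qty=1).
Iteration 1: components of {Bolt} -> Housing = 1*1 = 1, Plate = 1*1 = 1, Washer = 1*2 = 2.
Iteration 2: components of {Housing,Plate,Washer} -> Panel = 2*3 = 6, Seal = 1*3 = 3.
Iteration 3: components of {Panel,Seal} -> Base = 6*1 = 6.
Iteration 4: no further components; recursion stops.

Base, Bolt, Housing, Panel, Plate, Seal, Washer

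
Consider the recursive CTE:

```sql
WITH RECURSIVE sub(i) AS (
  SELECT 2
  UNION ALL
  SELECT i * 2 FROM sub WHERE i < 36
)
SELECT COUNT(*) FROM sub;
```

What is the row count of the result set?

6

Base: i=2.
Iteration 1: 2 < 36 holds -> i = 2 * 2 = 4.
Iteration 2: 4 < 36 holds -> i = 4 * 2 = 8.
Iteration 3: 8 < 36 holds -> i = 8 * 2 = 16.
Iteration 4: 16 < 36 holds -> i = 16 * 2 = 32.
Iteration 5: 32 < 36 holds -> i = 32 * 2 = 64.
Iteration 6: 64 < 36 fails; recursion stops.
Total rows emitted: 6.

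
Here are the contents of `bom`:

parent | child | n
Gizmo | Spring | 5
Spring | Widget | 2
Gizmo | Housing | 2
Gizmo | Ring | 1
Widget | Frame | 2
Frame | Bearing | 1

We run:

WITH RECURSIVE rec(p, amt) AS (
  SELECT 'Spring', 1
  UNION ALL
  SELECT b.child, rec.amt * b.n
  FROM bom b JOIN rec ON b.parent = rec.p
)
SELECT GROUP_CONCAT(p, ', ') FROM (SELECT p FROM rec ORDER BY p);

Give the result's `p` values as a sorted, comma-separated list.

Base: (Spring, amt=1).
Iteration 1: components of {Spring} -> Widget = 1*2 = 2.
Iteration 2: components of {Widget} -> Frame = 2*2 = 4.
Iteration 3: components of {Frame} -> Bearing = 4*1 = 4.
Iteration 4: no further components; recursion stops.

Bearing, Frame, Spring, Widget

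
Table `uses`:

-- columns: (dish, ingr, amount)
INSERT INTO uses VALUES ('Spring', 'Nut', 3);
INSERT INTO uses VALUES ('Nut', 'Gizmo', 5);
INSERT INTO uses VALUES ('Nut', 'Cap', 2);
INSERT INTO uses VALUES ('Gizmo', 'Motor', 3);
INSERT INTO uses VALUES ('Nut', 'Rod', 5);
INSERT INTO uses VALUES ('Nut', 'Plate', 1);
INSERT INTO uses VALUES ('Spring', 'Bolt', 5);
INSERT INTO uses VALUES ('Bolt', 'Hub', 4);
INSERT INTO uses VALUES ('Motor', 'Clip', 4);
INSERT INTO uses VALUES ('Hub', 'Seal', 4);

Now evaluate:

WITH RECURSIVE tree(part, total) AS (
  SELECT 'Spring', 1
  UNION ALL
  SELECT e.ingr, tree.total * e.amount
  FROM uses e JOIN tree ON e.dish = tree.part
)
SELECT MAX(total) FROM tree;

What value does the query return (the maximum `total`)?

Base: (Spring, total=1).
Iteration 1: components of {Spring} -> Bolt = 1*5 = 5, Nut = 1*3 = 3.
Iteration 2: components of {Bolt,Nut} -> Cap = 3*2 = 6, Gizmo = 3*5 = 15, Hub = 5*4 = 20, Plate = 3*1 = 3, Rod = 3*5 = 15.
Iteration 3: components of {Cap,Gizmo,Hub,Plate,Rod} -> Motor = 15*3 = 45, Seal = 20*4 = 80.
Iteration 4: components of {Motor,Seal} -> Clip = 45*4 = 180.
Iteration 5: no further components; recursion stops.
total values: 1, 3, 5, 15, 6, 15, 3, 20, 45, 80, 180; the maximum is 180.

180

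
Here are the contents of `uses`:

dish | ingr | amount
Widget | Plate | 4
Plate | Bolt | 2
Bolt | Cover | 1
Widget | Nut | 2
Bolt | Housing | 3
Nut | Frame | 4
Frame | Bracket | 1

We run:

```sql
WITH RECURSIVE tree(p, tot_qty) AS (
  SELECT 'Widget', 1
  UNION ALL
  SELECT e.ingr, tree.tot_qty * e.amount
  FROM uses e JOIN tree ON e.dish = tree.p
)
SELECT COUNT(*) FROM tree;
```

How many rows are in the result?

8

Base: (Widget, tot_qty=1).
Iteration 1: components of {Widget} -> Nut = 1*2 = 2, Plate = 1*4 = 4.
Iteration 2: components of {Nut,Plate} -> Bolt = 4*2 = 8, Frame = 2*4 = 8.
Iteration 3: components of {Bolt,Frame} -> Bracket = 8*1 = 8, Cover = 8*1 = 8, Housing = 8*3 = 24.
Iteration 4: no further components; recursion stops.
Total rows emitted: 8.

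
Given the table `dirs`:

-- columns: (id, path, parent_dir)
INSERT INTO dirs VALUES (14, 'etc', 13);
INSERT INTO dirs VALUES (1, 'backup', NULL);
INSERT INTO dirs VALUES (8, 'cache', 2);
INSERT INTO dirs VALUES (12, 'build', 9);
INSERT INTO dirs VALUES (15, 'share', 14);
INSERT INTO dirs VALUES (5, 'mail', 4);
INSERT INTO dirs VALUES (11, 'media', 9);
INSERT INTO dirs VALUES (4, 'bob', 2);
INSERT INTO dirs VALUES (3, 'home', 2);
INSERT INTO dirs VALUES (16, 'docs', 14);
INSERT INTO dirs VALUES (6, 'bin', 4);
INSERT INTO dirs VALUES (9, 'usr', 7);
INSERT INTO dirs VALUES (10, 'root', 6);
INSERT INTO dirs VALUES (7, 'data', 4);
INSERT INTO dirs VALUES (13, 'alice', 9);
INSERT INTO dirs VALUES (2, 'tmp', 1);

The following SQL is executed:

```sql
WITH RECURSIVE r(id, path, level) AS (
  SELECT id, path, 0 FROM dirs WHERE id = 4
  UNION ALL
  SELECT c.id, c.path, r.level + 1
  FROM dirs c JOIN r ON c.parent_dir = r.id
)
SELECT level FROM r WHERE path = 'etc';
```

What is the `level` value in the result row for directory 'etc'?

4

Base: id=4 (bob) at level 0.
Iteration 1: rows with parent_dir in {4} -> mail (id 5, level 1), bin (id 6, level 1), data (id 7, level 1).
Iteration 2: rows with parent_dir in {5,6,7} -> usr (id 9, level 2), root (id 10, level 2).
Iteration 3: rows with parent_dir in {9,10} -> media (id 11, level 3), build (id 12, level 3), alice (id 13, level 3).
Iteration 4: rows with parent_dir in {11,12,13} -> etc (id 14, level 4).
Iteration 5: rows with parent_dir in {14} -> share (id 15, level 5), docs (id 16, level 5).
Iteration 6: no rows with parent_dir in {15,16}; recursion stops.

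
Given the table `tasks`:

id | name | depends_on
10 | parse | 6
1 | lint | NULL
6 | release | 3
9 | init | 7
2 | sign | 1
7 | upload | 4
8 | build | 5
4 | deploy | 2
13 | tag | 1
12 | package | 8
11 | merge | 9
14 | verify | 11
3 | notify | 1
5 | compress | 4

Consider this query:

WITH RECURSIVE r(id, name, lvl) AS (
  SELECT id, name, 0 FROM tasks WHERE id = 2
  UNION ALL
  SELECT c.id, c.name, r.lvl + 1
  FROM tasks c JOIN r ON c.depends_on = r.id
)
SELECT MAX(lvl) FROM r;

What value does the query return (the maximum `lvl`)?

Base: id=2 (sign) at lvl 0.
Iteration 1: rows with depends_on in {2} -> deploy (id 4, lvl 1).
Iteration 2: rows with depends_on in {4} -> compress (id 5, lvl 2), upload (id 7, lvl 2).
Iteration 3: rows with depends_on in {5,7} -> build (id 8, lvl 3), init (id 9, lvl 3).
Iteration 4: rows with depends_on in {8,9} -> merge (id 11, lvl 4), package (id 12, lvl 4).
Iteration 5: rows with depends_on in {11,12} -> verify (id 14, lvl 5).
Iteration 6: no rows with depends_on in {14}; recursion stops.
lvl values: 0, 1, 2, 2, 3, 3, 4, 4, 5; the maximum is 5.

5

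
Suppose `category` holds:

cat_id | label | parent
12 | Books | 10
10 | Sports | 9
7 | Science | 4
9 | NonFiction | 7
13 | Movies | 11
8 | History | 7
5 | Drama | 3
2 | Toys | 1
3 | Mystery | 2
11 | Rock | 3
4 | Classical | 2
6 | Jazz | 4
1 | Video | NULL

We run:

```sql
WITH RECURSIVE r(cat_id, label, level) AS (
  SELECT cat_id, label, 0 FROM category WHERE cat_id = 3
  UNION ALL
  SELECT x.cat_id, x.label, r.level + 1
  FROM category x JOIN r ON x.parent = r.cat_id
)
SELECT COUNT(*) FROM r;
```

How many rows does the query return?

Base: cat_id=3 (Mystery) at level 0.
Iteration 1: rows with parent in {3} -> Drama (id 5, level 1), Rock (id 11, level 1).
Iteration 2: rows with parent in {5,11} -> Movies (id 13, level 2).
Iteration 3: no rows with parent in {13}; recursion stops.
Total rows emitted: 4.

4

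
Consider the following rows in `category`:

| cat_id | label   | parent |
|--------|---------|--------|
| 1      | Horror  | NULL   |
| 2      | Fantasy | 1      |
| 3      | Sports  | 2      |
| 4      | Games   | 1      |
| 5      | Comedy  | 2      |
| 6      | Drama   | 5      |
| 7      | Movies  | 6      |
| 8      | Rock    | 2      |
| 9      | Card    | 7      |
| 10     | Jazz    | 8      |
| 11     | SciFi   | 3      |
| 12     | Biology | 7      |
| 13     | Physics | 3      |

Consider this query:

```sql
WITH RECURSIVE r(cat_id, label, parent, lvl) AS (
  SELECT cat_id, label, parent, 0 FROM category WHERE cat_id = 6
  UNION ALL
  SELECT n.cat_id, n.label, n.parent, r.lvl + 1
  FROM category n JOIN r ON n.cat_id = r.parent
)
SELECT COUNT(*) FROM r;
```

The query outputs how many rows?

Base: cat_id=6 (Drama), parent=5, lvl 0.
Iteration 1: join on cat_id=5 -> Comedy (id 5, parent=2, lvl 1).
Iteration 2: join on cat_id=2 -> Fantasy (id 2, parent=1, lvl 2).
Iteration 3: join on cat_id=1 -> Horror (id 1, parent=NULL, lvl 3).
Iteration 4: parent is NULL; no match; recursion stops.
Total rows emitted: 4.

4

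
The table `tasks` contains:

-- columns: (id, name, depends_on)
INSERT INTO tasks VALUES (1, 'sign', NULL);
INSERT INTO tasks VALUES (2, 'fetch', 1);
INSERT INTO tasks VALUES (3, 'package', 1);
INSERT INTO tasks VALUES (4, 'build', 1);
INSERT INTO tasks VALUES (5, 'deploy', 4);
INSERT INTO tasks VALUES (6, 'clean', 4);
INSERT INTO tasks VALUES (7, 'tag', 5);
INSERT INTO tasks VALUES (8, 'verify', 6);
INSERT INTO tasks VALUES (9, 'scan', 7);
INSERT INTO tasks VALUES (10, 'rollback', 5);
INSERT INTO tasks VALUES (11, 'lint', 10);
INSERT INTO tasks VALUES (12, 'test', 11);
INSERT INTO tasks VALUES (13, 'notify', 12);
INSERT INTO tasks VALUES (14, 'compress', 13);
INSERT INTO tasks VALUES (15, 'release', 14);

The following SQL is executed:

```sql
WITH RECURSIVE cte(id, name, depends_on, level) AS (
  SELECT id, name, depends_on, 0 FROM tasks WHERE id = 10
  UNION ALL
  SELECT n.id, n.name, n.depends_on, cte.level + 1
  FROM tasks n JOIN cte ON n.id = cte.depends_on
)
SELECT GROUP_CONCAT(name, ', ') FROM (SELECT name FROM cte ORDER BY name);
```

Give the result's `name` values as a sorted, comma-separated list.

build, deploy, rollback, sign

Base: id=10 (rollback), depends_on=5, level 0.
Iteration 1: join on id=5 -> deploy (id 5, depends_on=4, level 1).
Iteration 2: join on id=4 -> build (id 4, depends_on=1, level 2).
Iteration 3: join on id=1 -> sign (id 1, depends_on=NULL, level 3).
Iteration 4: depends_on is NULL; no match; recursion stops.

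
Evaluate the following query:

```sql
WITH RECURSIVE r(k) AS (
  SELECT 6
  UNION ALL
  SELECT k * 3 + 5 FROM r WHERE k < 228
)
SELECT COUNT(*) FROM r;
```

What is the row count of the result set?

Base: k=6.
Iteration 1: 6 < 228 holds -> k = 6 * 3 + 5 = 23.
Iteration 2: 23 < 228 holds -> k = 23 * 3 + 5 = 74.
Iteration 3: 74 < 228 holds -> k = 74 * 3 + 5 = 227.
Iteration 4: 227 < 228 holds -> k = 227 * 3 + 5 = 686.
Iteration 5: 686 < 228 fails; recursion stops.
Total rows emitted: 5.

5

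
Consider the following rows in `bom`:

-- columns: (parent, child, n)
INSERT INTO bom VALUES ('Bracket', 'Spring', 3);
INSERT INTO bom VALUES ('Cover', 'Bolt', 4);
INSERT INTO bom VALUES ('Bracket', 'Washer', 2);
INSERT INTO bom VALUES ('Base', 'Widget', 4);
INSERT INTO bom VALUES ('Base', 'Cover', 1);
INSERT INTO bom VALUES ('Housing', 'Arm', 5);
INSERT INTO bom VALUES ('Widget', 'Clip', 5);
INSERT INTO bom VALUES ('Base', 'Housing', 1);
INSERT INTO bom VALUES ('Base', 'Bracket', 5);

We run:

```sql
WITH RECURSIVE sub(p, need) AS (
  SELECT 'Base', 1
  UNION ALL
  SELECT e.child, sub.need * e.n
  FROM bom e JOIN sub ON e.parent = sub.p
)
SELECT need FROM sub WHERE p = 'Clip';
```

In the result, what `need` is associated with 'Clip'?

Base: (Base, need=1).
Iteration 1: components of {Base} -> Bracket = 1*5 = 5, Cover = 1*1 = 1, Housing = 1*1 = 1, Widget = 1*4 = 4.
Iteration 2: components of {Bracket,Cover,Housing,Widget} -> Arm = 1*5 = 5, Bolt = 1*4 = 4, Clip = 4*5 = 20, Spring = 5*3 = 15, Washer = 5*2 = 10.
Iteration 3: no further components; recursion stops.

20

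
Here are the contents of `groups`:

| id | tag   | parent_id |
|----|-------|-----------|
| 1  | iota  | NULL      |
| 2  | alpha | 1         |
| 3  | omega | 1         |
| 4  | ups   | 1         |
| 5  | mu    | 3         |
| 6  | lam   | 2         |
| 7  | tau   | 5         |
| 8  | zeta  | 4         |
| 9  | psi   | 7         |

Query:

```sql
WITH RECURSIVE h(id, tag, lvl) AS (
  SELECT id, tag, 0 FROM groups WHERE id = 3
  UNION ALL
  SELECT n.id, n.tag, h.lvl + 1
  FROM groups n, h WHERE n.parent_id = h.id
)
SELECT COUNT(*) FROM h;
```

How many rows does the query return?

4

Base: id=3 (omega) at lvl 0.
Iteration 1: rows with parent_id in {3} -> mu (id 5, lvl 1).
Iteration 2: rows with parent_id in {5} -> tau (id 7, lvl 2).
Iteration 3: rows with parent_id in {7} -> psi (id 9, lvl 3).
Iteration 4: no rows with parent_id in {9}; recursion stops.
Total rows emitted: 4.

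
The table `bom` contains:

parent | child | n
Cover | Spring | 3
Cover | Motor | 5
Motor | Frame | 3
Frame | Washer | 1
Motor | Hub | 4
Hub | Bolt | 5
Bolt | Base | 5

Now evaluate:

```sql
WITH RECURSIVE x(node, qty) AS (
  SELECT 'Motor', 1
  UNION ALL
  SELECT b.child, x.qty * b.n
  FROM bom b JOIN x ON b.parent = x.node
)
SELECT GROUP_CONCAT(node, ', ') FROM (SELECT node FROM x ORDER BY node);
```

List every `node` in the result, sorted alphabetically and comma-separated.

Base: (Motor, qty=1).
Iteration 1: components of {Motor} -> Frame = 1*3 = 3, Hub = 1*4 = 4.
Iteration 2: components of {Frame,Hub} -> Bolt = 4*5 = 20, Washer = 3*1 = 3.
Iteration 3: components of {Bolt,Washer} -> Base = 20*5 = 100.
Iteration 4: no further components; recursion stops.

Base, Bolt, Frame, Hub, Motor, Washer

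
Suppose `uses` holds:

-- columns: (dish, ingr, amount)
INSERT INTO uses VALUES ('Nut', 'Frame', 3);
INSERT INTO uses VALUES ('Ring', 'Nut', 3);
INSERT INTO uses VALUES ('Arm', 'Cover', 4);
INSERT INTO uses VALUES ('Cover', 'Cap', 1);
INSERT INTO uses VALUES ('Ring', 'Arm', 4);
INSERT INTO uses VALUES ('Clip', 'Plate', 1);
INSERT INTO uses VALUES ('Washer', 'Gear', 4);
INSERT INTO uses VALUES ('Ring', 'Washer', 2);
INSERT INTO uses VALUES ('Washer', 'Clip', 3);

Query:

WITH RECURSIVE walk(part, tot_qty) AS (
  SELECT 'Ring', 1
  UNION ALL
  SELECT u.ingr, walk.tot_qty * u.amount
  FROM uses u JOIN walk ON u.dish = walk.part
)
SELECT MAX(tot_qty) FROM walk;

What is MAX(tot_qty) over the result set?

Base: (Ring, tot_qty=1).
Iteration 1: components of {Ring} -> Arm = 1*4 = 4, Nut = 1*3 = 3, Washer = 1*2 = 2.
Iteration 2: components of {Arm,Nut,Washer} -> Clip = 2*3 = 6, Cover = 4*4 = 16, Frame = 3*3 = 9, Gear = 2*4 = 8.
Iteration 3: components of {Clip,Cover,Frame,Gear} -> Cap = 16*1 = 16, Plate = 6*1 = 6.
Iteration 4: no further components; recursion stops.
tot_qty values: 1, 4, 2, 3, 16, 6, 8, 9, 16, 6; the maximum is 16.

16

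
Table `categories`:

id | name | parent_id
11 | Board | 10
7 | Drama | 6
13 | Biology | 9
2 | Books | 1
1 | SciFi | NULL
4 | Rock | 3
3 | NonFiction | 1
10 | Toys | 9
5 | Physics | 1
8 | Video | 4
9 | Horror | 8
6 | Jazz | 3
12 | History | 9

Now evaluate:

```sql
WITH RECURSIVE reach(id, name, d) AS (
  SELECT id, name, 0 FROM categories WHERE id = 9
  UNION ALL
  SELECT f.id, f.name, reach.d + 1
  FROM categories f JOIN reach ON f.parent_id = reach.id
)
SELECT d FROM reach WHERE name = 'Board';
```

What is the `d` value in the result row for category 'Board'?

Base: id=9 (Horror) at d 0.
Iteration 1: rows with parent_id in {9} -> Toys (id 10, d 1), History (id 12, d 1), Biology (id 13, d 1).
Iteration 2: rows with parent_id in {10,12,13} -> Board (id 11, d 2).
Iteration 3: no rows with parent_id in {11}; recursion stops.

2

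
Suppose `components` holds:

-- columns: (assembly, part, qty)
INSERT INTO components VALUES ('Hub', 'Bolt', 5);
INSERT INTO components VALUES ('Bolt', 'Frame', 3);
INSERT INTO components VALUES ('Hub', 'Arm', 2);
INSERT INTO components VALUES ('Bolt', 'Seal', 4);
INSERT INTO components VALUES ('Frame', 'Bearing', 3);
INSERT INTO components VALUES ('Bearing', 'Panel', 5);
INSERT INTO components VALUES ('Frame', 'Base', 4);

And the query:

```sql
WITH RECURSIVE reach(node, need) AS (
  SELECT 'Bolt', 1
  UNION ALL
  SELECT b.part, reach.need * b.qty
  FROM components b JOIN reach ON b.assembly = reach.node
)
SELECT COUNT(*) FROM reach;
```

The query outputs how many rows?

Base: (Bolt, need=1).
Iteration 1: components of {Bolt} -> Frame = 1*3 = 3, Seal = 1*4 = 4.
Iteration 2: components of {Frame,Seal} -> Base = 3*4 = 12, Bearing = 3*3 = 9.
Iteration 3: components of {Base,Bearing} -> Panel = 9*5 = 45.
Iteration 4: no further components; recursion stops.
Total rows emitted: 6.

6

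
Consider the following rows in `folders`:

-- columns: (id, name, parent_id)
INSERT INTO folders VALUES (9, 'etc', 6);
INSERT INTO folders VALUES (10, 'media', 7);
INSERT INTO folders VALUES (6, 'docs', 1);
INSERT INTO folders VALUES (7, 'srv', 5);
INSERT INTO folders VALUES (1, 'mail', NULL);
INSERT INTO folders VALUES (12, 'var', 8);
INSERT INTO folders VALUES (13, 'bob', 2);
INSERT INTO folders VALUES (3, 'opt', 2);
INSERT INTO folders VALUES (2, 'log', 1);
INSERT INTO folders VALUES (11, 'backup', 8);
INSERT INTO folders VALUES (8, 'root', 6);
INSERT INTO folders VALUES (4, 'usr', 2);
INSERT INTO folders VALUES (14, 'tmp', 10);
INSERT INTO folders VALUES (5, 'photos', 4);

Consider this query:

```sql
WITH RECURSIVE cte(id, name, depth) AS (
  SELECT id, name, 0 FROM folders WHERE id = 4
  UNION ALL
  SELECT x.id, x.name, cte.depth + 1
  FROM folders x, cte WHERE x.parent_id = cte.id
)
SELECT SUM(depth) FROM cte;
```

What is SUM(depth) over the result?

10

Base: id=4 (usr) at depth 0.
Iteration 1: rows with parent_id in {4} -> photos (id 5, depth 1).
Iteration 2: rows with parent_id in {5} -> srv (id 7, depth 2).
Iteration 3: rows with parent_id in {7} -> media (id 10, depth 3).
Iteration 4: rows with parent_id in {10} -> tmp (id 14, depth 4).
Iteration 5: no rows with parent_id in {14}; recursion stops.
SUM(depth) = 0 + 1 + 2 + 3 + 4 = 10.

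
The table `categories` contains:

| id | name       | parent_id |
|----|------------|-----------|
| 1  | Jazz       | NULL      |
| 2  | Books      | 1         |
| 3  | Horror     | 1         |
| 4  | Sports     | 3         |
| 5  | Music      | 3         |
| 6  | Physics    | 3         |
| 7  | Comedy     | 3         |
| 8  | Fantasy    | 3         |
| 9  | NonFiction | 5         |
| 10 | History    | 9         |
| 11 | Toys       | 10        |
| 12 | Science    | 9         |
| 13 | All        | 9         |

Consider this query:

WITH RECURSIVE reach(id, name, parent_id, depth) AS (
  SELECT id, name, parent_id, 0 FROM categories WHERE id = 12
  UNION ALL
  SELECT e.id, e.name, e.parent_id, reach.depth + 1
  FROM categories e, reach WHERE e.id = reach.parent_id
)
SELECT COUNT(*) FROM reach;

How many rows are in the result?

Base: id=12 (Science), parent_id=9, depth 0.
Iteration 1: join on id=9 -> NonFiction (id 9, parent_id=5, depth 1).
Iteration 2: join on id=5 -> Music (id 5, parent_id=3, depth 2).
Iteration 3: join on id=3 -> Horror (id 3, parent_id=1, depth 3).
Iteration 4: join on id=1 -> Jazz (id 1, parent_id=NULL, depth 4).
Iteration 5: parent_id is NULL; no match; recursion stops.
Total rows emitted: 5.

5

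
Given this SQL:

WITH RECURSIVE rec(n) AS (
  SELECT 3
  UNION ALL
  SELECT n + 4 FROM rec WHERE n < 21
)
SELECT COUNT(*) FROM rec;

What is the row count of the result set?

6

Base: n=3.
Iteration 1: 3 < 21 holds -> n = 3 + 4 = 7.
Iteration 2: 7 < 21 holds -> n = 7 + 4 = 11.
Iteration 3: 11 < 21 holds -> n = 11 + 4 = 15.
Iteration 4: 15 < 21 holds -> n = 15 + 4 = 19.
Iteration 5: 19 < 21 holds -> n = 19 + 4 = 23.
Iteration 6: 23 < 21 fails; recursion stops.
Total rows emitted: 6.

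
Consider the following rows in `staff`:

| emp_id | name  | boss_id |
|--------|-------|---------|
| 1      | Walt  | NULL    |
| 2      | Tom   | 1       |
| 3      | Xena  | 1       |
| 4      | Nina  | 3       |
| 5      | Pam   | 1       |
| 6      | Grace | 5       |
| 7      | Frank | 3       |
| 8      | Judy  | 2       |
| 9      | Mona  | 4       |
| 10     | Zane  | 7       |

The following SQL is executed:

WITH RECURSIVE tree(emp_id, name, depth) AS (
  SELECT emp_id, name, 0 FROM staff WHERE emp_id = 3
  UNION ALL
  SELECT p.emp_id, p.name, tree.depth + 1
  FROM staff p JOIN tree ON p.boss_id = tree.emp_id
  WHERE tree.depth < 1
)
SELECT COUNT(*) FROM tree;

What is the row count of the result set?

Base: emp_id=3 (Xena) at depth 0.
Iteration 1: rows with boss_id in {3} -> Nina (id 4, depth 1), Frank (id 7, depth 1).
Iteration 2: depth < 1 fails for all current rows; recursion stops.
Total rows emitted: 3.

3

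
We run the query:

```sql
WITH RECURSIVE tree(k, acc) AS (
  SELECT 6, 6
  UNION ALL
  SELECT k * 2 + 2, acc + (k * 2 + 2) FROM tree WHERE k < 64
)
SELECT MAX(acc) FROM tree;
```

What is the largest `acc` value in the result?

Base: k=6, acc=6.
Iteration 1: 6 < 64 holds -> k = 6 * 2 + 2 = 14, acc = 6 + 14 = 20.
Iteration 2: 14 < 64 holds -> k = 14 * 2 + 2 = 30, acc = 20 + 30 = 50.
Iteration 3: 30 < 64 holds -> k = 30 * 2 + 2 = 62, acc = 50 + 62 = 112.
Iteration 4: 62 < 64 holds -> k = 62 * 2 + 2 = 126, acc = 112 + 126 = 238.
Iteration 5: 126 < 64 fails; recursion stops.
acc values: 6, 20, 50, 112, 238; the maximum is 238.

238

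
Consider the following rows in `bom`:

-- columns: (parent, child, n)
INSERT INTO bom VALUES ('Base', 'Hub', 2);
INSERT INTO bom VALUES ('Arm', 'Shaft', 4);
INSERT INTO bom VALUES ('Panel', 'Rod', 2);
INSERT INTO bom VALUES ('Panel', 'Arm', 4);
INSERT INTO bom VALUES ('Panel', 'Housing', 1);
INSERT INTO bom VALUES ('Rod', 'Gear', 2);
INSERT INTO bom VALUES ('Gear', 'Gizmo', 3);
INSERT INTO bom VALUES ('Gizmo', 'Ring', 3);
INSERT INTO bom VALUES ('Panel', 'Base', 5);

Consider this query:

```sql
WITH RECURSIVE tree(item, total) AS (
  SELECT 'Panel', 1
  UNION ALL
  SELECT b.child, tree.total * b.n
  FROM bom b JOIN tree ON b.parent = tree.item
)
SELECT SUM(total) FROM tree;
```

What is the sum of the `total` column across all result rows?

91

Base: (Panel, total=1).
Iteration 1: components of {Panel} -> Arm = 1*4 = 4, Base = 1*5 = 5, Housing = 1*1 = 1, Rod = 1*2 = 2.
Iteration 2: components of {Arm,Base,Housing,Rod} -> Gear = 2*2 = 4, Hub = 5*2 = 10, Shaft = 4*4 = 16.
Iteration 3: components of {Gear,Hub,Shaft} -> Gizmo = 4*3 = 12.
Iteration 4: components of {Gizmo} -> Ring = 12*3 = 36.
Iteration 5: no further components; recursion stops.
SUM(total) = 1 + 1 + 4 + 2 + 5 + 16 + 4 + 10 + 12 + 36 = 91.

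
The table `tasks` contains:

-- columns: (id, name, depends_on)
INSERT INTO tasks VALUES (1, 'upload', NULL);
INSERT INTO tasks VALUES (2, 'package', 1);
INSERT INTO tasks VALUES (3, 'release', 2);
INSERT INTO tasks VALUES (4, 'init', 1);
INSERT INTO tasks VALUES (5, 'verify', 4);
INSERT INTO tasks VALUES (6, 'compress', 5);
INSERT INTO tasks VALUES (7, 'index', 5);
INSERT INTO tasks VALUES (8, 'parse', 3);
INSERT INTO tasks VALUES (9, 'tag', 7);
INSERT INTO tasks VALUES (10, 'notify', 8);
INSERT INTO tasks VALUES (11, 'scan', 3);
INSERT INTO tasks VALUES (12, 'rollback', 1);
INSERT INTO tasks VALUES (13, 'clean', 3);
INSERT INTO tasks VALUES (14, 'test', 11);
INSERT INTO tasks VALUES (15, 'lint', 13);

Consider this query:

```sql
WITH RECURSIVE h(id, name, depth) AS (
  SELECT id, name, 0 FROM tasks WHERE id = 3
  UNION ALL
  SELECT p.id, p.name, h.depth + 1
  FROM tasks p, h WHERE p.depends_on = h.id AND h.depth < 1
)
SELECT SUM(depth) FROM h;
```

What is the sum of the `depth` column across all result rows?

3

Base: id=3 (release) at depth 0.
Iteration 1: rows with depends_on in {3} -> parse (id 8, depth 1), scan (id 11, depth 1), clean (id 13, depth 1).
Iteration 2: depth < 1 fails for all current rows; recursion stops.
SUM(depth) = 0 + 1 + 1 + 1 = 3.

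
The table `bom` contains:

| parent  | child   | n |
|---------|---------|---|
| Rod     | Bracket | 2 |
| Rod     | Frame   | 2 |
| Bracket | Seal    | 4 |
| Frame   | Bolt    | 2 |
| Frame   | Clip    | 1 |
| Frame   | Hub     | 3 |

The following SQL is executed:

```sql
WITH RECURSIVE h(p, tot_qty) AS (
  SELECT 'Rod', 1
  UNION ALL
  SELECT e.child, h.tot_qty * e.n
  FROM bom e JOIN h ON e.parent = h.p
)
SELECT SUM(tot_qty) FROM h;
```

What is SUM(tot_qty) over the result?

25

Base: (Rod, tot_qty=1).
Iteration 1: components of {Rod} -> Bracket = 1*2 = 2, Frame = 1*2 = 2.
Iteration 2: components of {Bracket,Frame} -> Bolt = 2*2 = 4, Clip = 2*1 = 2, Hub = 2*3 = 6, Seal = 2*4 = 8.
Iteration 3: no further components; recursion stops.
SUM(tot_qty) = 1 + 2 + 2 + 8 + 4 + 2 + 6 = 25.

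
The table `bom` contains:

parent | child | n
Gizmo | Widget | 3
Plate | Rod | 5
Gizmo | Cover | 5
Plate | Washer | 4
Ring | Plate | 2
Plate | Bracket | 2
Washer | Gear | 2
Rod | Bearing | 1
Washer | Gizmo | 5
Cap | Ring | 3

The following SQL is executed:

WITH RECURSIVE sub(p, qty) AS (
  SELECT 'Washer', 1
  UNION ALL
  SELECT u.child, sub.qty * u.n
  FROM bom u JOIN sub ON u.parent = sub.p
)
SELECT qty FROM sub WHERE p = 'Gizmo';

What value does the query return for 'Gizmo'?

5

Base: (Washer, qty=1).
Iteration 1: components of {Washer} -> Gear = 1*2 = 2, Gizmo = 1*5 = 5.
Iteration 2: components of {Gear,Gizmo} -> Cover = 5*5 = 25, Widget = 5*3 = 15.
Iteration 3: no further components; recursion stops.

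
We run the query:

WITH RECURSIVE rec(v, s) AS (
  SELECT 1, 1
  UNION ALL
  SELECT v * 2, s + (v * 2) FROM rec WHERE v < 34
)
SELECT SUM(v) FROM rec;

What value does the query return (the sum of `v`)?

Base: v=1, s=1.
Iteration 1: 1 < 34 holds -> v = 1 * 2 = 2, s = 1 + 2 = 3.
Iteration 2: 2 < 34 holds -> v = 2 * 2 = 4, s = 3 + 4 = 7.
Iteration 3: 4 < 34 holds -> v = 4 * 2 = 8, s = 7 + 8 = 15.
Iteration 4: 8 < 34 holds -> v = 8 * 2 = 16, s = 15 + 16 = 31.
Iteration 5: 16 < 34 holds -> v = 16 * 2 = 32, s = 31 + 32 = 63.
Iteration 6: 32 < 34 holds -> v = 32 * 2 = 64, s = 63 + 64 = 127.
Iteration 7: 64 < 34 fails; recursion stops.
SUM(v) = 1 + 2 + 4 + 8 + 16 + 32 + 64 = 127.

127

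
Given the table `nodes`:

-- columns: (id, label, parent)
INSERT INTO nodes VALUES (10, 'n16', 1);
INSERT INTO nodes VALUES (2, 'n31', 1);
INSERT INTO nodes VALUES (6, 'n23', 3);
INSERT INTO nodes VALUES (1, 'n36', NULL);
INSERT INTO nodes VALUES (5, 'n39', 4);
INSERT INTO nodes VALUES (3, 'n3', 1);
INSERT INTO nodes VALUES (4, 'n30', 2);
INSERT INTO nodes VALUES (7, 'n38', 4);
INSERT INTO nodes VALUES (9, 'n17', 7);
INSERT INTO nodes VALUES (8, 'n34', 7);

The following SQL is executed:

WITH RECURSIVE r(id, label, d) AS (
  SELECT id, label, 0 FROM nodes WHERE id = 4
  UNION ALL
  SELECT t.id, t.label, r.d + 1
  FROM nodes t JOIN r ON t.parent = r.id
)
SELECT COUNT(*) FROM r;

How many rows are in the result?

5

Base: id=4 (n30) at d 0.
Iteration 1: rows with parent in {4} -> n39 (id 5, d 1), n38 (id 7, d 1).
Iteration 2: rows with parent in {5,7} -> n34 (id 8, d 2), n17 (id 9, d 2).
Iteration 3: no rows with parent in {8,9}; recursion stops.
Total rows emitted: 5.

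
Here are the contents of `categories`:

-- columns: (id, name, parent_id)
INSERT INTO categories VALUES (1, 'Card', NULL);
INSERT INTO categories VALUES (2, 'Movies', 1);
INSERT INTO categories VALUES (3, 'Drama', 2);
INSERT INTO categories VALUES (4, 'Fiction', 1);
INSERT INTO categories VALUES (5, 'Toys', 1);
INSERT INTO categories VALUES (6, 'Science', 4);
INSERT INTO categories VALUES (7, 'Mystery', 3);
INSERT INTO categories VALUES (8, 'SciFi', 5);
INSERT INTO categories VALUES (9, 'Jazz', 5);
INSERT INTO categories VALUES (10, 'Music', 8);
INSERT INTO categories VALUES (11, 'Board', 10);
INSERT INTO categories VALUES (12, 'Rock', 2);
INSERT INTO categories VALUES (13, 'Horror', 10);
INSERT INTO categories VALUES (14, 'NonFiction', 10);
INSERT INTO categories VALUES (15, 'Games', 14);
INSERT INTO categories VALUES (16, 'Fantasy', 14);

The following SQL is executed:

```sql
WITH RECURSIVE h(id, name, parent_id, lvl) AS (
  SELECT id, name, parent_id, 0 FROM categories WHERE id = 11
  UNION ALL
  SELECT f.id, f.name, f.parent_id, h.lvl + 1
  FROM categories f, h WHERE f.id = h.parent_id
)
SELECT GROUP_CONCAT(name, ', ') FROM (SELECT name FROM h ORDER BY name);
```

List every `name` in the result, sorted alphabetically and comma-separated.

Board, Card, Music, SciFi, Toys

Base: id=11 (Board), parent_id=10, lvl 0.
Iteration 1: join on id=10 -> Music (id 10, parent_id=8, lvl 1).
Iteration 2: join on id=8 -> SciFi (id 8, parent_id=5, lvl 2).
Iteration 3: join on id=5 -> Toys (id 5, parent_id=1, lvl 3).
Iteration 4: join on id=1 -> Card (id 1, parent_id=NULL, lvl 4).
Iteration 5: parent_id is NULL; no match; recursion stops.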